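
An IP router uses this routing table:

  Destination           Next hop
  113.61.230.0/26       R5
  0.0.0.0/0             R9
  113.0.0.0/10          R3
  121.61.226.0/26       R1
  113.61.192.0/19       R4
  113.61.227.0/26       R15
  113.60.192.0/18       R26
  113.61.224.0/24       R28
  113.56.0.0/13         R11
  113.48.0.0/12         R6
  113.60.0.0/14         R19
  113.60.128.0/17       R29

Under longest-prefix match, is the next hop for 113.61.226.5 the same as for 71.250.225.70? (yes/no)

113.61.226.5: longest match 113.60.0.0/14 -> R19
71.250.225.70: longest match 0.0.0.0/0 -> R9

no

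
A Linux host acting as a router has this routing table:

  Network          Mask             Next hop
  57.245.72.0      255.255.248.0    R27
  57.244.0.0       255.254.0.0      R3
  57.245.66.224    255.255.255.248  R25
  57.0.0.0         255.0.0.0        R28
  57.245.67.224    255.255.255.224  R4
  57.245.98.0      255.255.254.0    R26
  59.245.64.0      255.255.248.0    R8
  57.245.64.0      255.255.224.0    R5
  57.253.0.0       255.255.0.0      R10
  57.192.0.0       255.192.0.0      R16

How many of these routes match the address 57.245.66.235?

4

Prefixes containing 57.245.66.235:
  57.0.0.0/8 (57.0.0.0 - 57.255.255.255)
  57.192.0.0/10 (57.192.0.0 - 57.255.255.255)
  57.244.0.0/15 (57.244.0.0 - 57.245.255.255)
  57.245.64.0/19 (57.245.64.0 - 57.245.95.255)
Total matching entries: 4.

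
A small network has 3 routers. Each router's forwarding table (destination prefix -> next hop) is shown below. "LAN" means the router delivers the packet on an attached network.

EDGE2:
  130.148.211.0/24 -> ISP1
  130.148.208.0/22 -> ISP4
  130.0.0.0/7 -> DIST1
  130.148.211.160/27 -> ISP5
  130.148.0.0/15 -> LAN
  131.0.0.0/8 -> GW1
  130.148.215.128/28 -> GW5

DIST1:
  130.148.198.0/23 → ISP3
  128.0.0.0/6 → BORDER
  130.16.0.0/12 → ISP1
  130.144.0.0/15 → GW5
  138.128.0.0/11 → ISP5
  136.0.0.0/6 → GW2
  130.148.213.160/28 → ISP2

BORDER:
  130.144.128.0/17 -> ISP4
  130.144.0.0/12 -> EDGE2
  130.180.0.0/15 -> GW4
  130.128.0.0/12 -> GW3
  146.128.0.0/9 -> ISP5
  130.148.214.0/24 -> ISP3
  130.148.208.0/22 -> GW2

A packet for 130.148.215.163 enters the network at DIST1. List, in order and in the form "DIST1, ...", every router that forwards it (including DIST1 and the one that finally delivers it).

At DIST1: longest match for 130.148.215.163 is 128.0.0.0/6 -> BORDER
At BORDER: longest match for 130.148.215.163 is 130.144.0.0/12 -> EDGE2
At EDGE2: longest match for 130.148.215.163 is 130.148.0.0/15 -> LAN

DIST1, BORDER, EDGE2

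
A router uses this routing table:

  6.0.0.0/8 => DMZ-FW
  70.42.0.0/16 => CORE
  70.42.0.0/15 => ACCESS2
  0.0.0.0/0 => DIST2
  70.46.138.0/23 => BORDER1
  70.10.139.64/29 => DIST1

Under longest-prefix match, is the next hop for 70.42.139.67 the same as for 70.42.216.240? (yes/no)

yes

70.42.139.67: longest match 70.42.0.0/16 -> CORE
70.42.216.240: longest match 70.42.0.0/16 -> CORE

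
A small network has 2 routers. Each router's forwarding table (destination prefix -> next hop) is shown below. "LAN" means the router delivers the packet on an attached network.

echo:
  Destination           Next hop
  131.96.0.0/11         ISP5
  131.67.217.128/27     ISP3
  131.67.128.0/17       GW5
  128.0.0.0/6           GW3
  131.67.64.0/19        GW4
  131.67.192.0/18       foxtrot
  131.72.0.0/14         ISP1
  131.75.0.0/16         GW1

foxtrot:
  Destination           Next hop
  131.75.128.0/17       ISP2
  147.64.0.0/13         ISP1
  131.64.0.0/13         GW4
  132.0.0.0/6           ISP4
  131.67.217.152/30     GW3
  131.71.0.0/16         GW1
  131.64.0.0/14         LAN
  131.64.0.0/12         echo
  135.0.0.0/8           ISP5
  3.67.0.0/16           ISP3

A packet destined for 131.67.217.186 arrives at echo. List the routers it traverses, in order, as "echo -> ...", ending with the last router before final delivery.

At echo: longest match for 131.67.217.186 is 131.67.192.0/18 -> foxtrot
At foxtrot: longest match for 131.67.217.186 is 131.64.0.0/14 -> LAN

echo -> foxtrot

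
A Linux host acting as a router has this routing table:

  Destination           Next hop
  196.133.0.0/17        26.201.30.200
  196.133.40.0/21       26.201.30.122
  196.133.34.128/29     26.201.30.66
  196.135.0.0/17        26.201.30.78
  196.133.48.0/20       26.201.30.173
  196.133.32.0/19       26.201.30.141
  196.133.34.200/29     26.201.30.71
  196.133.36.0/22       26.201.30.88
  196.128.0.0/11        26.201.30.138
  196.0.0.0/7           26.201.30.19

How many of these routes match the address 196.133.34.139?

Prefixes containing 196.133.34.139:
  196.0.0.0/7 (196.0.0.0 - 197.255.255.255)
  196.128.0.0/11 (196.128.0.0 - 196.159.255.255)
  196.133.0.0/17 (196.133.0.0 - 196.133.127.255)
  196.133.32.0/19 (196.133.32.0 - 196.133.63.255)
Total matching entries: 4.

4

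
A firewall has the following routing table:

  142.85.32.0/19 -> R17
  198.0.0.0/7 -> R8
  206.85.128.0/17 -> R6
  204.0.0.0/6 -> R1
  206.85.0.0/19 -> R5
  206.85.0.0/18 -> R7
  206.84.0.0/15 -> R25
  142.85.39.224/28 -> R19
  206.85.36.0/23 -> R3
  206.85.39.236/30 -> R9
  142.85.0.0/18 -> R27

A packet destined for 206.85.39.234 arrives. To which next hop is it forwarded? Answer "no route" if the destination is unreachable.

Routes whose prefix contains 206.85.39.234:
  204.0.0.0/6 (204.0.0.0 - 207.255.255.255) -> R1
  206.84.0.0/15 (206.84.0.0 - 206.85.255.255) -> R25
  206.85.0.0/18 (206.85.0.0 - 206.85.63.255) -> R7
More-specific entries that do NOT match:
  206.85.39.236/30 (206.85.39.236 - 206.85.39.239) does not contain 206.85.39.234
  142.85.39.224/28 (142.85.39.224 - 142.85.39.239) does not contain 206.85.39.234
  206.85.36.0/23 (206.85.36.0 - 206.85.37.255) does not contain 206.85.39.234
  142.85.32.0/19 (142.85.32.0 - 142.85.63.255) does not contain 206.85.39.234
  206.85.0.0/19 (206.85.0.0 - 206.85.31.255) does not contain 206.85.39.234
Longest matching prefix is /18 -> next hop R7.

R7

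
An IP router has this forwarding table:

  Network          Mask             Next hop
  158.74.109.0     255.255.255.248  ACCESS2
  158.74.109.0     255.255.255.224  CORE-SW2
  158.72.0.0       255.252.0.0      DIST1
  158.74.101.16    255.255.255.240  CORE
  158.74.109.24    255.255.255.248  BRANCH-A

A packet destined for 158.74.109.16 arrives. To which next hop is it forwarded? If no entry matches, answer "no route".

CORE-SW2

Routes whose prefix contains 158.74.109.16:
  158.72.0.0/14 (158.72.0.0 - 158.75.255.255) -> DIST1
  158.74.109.0/27 (158.74.109.0 - 158.74.109.31) -> CORE-SW2
More-specific entries that do NOT match:
  158.74.109.0/29 (158.74.109.0 - 158.74.109.7) does not contain 158.74.109.16
  158.74.109.24/29 (158.74.109.24 - 158.74.109.31) does not contain 158.74.109.16
  158.74.101.16/28 (158.74.101.16 - 158.74.101.31) does not contain 158.74.109.16
Longest matching prefix is /27 -> next hop CORE-SW2.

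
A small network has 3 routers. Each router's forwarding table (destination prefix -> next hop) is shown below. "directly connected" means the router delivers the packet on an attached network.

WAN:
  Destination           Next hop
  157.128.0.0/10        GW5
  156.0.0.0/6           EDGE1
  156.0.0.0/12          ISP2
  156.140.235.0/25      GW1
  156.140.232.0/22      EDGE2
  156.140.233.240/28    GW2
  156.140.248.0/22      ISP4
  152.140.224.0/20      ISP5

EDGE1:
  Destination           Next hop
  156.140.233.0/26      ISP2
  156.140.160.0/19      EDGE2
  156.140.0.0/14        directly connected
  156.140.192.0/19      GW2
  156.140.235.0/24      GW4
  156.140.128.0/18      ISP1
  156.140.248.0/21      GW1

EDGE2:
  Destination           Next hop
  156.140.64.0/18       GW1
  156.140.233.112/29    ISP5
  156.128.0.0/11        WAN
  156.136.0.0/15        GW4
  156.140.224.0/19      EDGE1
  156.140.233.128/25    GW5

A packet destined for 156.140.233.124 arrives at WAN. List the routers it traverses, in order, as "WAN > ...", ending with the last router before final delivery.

At WAN: longest match for 156.140.233.124 is 156.140.232.0/22 -> EDGE2
At EDGE2: longest match for 156.140.233.124 is 156.140.224.0/19 -> EDGE1
At EDGE1: longest match for 156.140.233.124 is 156.140.0.0/14 -> directly connected

WAN > EDGE2 > EDGE1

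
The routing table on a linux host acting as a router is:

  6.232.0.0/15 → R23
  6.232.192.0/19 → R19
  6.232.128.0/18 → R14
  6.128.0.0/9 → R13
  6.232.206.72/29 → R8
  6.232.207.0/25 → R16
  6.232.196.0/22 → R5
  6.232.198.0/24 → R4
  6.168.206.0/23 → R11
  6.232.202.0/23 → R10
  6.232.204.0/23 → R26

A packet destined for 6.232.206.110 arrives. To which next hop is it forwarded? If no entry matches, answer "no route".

Routes whose prefix contains 6.232.206.110:
  6.128.0.0/9 (6.128.0.0 - 6.255.255.255) -> R13
  6.232.0.0/15 (6.232.0.0 - 6.233.255.255) -> R23
  6.232.192.0/19 (6.232.192.0 - 6.232.223.255) -> R19
More-specific entries that do NOT match:
  6.232.206.72/29 (6.232.206.72 - 6.232.206.79) does not contain 6.232.206.110
  6.232.207.0/25 (6.232.207.0 - 6.232.207.127) does not contain 6.232.206.110
  6.232.198.0/24 (6.232.198.0 - 6.232.198.255) does not contain 6.232.206.110
  6.168.206.0/23 (6.168.206.0 - 6.168.207.255) does not contain 6.232.206.110
  6.232.202.0/23 (6.232.202.0 - 6.232.203.255) does not contain 6.232.206.110
  6.232.204.0/23 (6.232.204.0 - 6.232.205.255) does not contain 6.232.206.110
  6.232.196.0/22 (6.232.196.0 - 6.232.199.255) does not contain 6.232.206.110
Longest matching prefix is /19 -> next hop R19.

R19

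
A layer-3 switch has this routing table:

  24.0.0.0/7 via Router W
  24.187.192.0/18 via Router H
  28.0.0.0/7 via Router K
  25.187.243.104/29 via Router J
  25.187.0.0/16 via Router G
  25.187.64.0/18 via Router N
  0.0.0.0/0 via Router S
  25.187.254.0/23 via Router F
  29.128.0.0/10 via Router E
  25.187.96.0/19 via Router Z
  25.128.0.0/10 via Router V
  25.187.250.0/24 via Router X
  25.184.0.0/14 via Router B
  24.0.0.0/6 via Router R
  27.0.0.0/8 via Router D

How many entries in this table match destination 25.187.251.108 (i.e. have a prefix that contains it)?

Prefixes containing 25.187.251.108:
  0.0.0.0/0 (default, matches everything)
  24.0.0.0/6 (24.0.0.0 - 27.255.255.255)
  24.0.0.0/7 (24.0.0.0 - 25.255.255.255)
  25.128.0.0/10 (25.128.0.0 - 25.191.255.255)
  25.184.0.0/14 (25.184.0.0 - 25.187.255.255)
  25.187.0.0/16 (25.187.0.0 - 25.187.255.255)
Total matching entries: 6.

6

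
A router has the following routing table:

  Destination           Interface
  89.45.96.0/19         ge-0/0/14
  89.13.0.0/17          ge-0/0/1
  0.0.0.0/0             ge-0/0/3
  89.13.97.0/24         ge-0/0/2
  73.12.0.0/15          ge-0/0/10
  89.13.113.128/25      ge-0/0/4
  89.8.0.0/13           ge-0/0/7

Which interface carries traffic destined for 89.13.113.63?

ge-0/0/1

Routes whose prefix contains 89.13.113.63:
  0.0.0.0/0 (default, matches everything) -> ge-0/0/3
  89.8.0.0/13 (89.8.0.0 - 89.15.255.255) -> ge-0/0/7
  89.13.0.0/17 (89.13.0.0 - 89.13.127.255) -> ge-0/0/1
More-specific entries that do NOT match:
  89.13.113.128/25 (89.13.113.128 - 89.13.113.255) does not contain 89.13.113.63
  89.13.97.0/24 (89.13.97.0 - 89.13.97.255) does not contain 89.13.113.63
  89.45.96.0/19 (89.45.96.0 - 89.45.127.255) does not contain 89.13.113.63
Longest matching prefix is /17 -> interface ge-0/0/1.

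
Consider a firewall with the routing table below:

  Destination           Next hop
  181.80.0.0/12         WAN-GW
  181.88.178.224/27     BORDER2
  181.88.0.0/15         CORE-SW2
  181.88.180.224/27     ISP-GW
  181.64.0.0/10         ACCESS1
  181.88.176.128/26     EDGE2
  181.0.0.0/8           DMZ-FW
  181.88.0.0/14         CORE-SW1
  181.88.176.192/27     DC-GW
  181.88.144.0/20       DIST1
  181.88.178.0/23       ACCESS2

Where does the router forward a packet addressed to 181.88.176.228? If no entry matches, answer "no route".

Routes whose prefix contains 181.88.176.228:
  181.0.0.0/8 (181.0.0.0 - 181.255.255.255) -> DMZ-FW
  181.64.0.0/10 (181.64.0.0 - 181.127.255.255) -> ACCESS1
  181.80.0.0/12 (181.80.0.0 - 181.95.255.255) -> WAN-GW
  181.88.0.0/14 (181.88.0.0 - 181.91.255.255) -> CORE-SW1
  181.88.0.0/15 (181.88.0.0 - 181.89.255.255) -> CORE-SW2
More-specific entries that do NOT match:
  181.88.178.224/27 (181.88.178.224 - 181.88.178.255) does not contain 181.88.176.228
  181.88.180.224/27 (181.88.180.224 - 181.88.180.255) does not contain 181.88.176.228
  181.88.176.192/27 (181.88.176.192 - 181.88.176.223) does not contain 181.88.176.228
  181.88.176.128/26 (181.88.176.128 - 181.88.176.191) does not contain 181.88.176.228
  181.88.178.0/23 (181.88.178.0 - 181.88.179.255) does not contain 181.88.176.228
  181.88.144.0/20 (181.88.144.0 - 181.88.159.255) does not contain 181.88.176.228
Longest matching prefix is /15 -> next hop CORE-SW2.

CORE-SW2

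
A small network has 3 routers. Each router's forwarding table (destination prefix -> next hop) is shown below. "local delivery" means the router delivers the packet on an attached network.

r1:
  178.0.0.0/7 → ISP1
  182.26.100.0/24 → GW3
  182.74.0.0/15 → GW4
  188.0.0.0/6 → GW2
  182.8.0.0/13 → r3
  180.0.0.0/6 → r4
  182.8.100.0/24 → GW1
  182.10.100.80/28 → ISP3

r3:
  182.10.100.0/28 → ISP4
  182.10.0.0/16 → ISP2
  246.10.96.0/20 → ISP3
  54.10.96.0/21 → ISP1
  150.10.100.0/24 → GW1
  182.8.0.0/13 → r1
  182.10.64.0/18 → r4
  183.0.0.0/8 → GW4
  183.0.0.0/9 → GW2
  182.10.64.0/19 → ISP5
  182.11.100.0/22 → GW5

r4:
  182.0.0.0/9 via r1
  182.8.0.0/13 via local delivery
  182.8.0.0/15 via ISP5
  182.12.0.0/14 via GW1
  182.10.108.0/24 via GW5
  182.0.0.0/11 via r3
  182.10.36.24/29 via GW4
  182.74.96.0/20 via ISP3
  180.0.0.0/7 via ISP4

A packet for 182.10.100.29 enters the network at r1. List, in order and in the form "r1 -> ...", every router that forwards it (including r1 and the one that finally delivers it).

At r1: longest match for 182.10.100.29 is 182.8.0.0/13 -> r3
At r3: longest match for 182.10.100.29 is 182.10.64.0/18 -> r4
At r4: longest match for 182.10.100.29 is 182.8.0.0/13 -> local delivery

r1 -> r3 -> r4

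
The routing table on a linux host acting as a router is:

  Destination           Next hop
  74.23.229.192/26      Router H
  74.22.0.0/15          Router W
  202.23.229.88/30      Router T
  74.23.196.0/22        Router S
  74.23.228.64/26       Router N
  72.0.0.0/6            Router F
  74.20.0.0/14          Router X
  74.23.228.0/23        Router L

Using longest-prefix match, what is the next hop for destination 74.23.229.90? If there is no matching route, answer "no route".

Routes whose prefix contains 74.23.229.90:
  72.0.0.0/6 (72.0.0.0 - 75.255.255.255) -> Router F
  74.20.0.0/14 (74.20.0.0 - 74.23.255.255) -> Router X
  74.22.0.0/15 (74.22.0.0 - 74.23.255.255) -> Router W
  74.23.228.0/23 (74.23.228.0 - 74.23.229.255) -> Router L
More-specific entries that do NOT match:
  202.23.229.88/30 (202.23.229.88 - 202.23.229.91) does not contain 74.23.229.90
  74.23.229.192/26 (74.23.229.192 - 74.23.229.255) does not contain 74.23.229.90
  74.23.228.64/26 (74.23.228.64 - 74.23.228.127) does not contain 74.23.229.90
Longest matching prefix is /23 -> next hop Router L.

Router L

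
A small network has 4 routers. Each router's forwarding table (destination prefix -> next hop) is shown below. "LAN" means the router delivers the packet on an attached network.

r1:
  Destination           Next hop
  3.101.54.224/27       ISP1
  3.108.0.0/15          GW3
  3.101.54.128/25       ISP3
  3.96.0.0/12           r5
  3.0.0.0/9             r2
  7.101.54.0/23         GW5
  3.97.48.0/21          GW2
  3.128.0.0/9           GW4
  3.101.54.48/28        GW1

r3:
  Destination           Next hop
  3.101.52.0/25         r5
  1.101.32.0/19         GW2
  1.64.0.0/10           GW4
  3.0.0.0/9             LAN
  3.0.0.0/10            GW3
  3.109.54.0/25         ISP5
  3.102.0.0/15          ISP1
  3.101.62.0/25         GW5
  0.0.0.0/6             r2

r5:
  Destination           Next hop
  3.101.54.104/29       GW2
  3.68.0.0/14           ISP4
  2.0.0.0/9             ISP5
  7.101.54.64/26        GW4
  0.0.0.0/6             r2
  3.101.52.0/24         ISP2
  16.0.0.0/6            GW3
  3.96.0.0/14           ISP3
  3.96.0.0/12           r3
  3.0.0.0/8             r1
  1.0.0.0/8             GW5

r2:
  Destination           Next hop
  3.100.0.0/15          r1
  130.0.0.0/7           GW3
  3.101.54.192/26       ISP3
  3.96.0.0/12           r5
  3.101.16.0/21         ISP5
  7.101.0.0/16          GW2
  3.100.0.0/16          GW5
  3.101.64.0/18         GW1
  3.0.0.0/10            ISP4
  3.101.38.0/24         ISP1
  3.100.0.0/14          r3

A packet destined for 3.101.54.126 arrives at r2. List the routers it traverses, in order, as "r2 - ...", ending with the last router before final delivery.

r2 - r1 - r5 - r3

At r2: longest match for 3.101.54.126 is 3.100.0.0/15 -> r1
At r1: longest match for 3.101.54.126 is 3.96.0.0/12 -> r5
At r5: longest match for 3.101.54.126 is 3.96.0.0/12 -> r3
At r3: longest match for 3.101.54.126 is 3.0.0.0/9 -> LAN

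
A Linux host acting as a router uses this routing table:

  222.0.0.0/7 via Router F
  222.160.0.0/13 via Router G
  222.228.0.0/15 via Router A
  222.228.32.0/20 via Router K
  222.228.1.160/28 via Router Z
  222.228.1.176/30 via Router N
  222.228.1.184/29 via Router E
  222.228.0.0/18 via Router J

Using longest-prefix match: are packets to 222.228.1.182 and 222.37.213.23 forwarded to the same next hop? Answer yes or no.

no

222.228.1.182: longest match 222.228.0.0/18 -> Router J
222.37.213.23: longest match 222.0.0.0/7 -> Router F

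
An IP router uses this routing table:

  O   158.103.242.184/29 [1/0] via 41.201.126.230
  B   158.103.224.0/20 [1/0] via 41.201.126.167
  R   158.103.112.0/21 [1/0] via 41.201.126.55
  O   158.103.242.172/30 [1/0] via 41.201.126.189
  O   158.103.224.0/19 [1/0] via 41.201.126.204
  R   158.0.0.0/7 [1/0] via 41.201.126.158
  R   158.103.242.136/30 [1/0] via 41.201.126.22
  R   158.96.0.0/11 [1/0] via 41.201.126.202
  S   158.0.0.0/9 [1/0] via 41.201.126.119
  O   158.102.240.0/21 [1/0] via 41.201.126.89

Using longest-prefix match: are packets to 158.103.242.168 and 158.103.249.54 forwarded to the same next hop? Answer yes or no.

yes

158.103.242.168: longest match 158.103.224.0/19 -> 41.201.126.204
158.103.249.54: longest match 158.103.224.0/19 -> 41.201.126.204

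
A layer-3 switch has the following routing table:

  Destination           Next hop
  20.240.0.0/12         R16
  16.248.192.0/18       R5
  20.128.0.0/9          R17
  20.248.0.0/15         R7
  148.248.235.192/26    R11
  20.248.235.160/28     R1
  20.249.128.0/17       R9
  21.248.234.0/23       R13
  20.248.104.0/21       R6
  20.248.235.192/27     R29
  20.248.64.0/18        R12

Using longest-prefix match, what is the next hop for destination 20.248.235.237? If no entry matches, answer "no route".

R7

Routes whose prefix contains 20.248.235.237:
  20.128.0.0/9 (20.128.0.0 - 20.255.255.255) -> R17
  20.240.0.0/12 (20.240.0.0 - 20.255.255.255) -> R16
  20.248.0.0/15 (20.248.0.0 - 20.249.255.255) -> R7
More-specific entries that do NOT match:
  20.248.235.160/28 (20.248.235.160 - 20.248.235.175) does not contain 20.248.235.237
  20.248.235.192/27 (20.248.235.192 - 20.248.235.223) does not contain 20.248.235.237
  148.248.235.192/26 (148.248.235.192 - 148.248.235.255) does not contain 20.248.235.237
  21.248.234.0/23 (21.248.234.0 - 21.248.235.255) does not contain 20.248.235.237
  20.248.104.0/21 (20.248.104.0 - 20.248.111.255) does not contain 20.248.235.237
  16.248.192.0/18 (16.248.192.0 - 16.248.255.255) does not contain 20.248.235.237
  20.248.64.0/18 (20.248.64.0 - 20.248.127.255) does not contain 20.248.235.237
  20.249.128.0/17 (20.249.128.0 - 20.249.255.255) does not contain 20.248.235.237
Longest matching prefix is /15 -> next hop R7.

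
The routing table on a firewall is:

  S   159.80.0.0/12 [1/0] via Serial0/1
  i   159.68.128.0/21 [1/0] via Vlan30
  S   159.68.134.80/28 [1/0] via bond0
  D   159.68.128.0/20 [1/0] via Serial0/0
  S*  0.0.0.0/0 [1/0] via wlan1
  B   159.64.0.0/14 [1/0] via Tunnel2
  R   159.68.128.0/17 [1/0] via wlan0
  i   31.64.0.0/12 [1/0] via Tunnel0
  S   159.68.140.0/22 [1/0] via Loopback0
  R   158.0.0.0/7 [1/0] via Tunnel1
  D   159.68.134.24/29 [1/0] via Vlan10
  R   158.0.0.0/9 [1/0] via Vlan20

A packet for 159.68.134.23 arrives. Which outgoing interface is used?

Vlan30

Routes whose prefix contains 159.68.134.23:
  0.0.0.0/0 (default, matches everything) -> wlan1
  158.0.0.0/7 (158.0.0.0 - 159.255.255.255) -> Tunnel1
  159.68.128.0/17 (159.68.128.0 - 159.68.255.255) -> wlan0
  159.68.128.0/20 (159.68.128.0 - 159.68.143.255) -> Serial0/0
  159.68.128.0/21 (159.68.128.0 - 159.68.135.255) -> Vlan30
More-specific entries that do NOT match:
  159.68.134.24/29 (159.68.134.24 - 159.68.134.31) does not contain 159.68.134.23
  159.68.134.80/28 (159.68.134.80 - 159.68.134.95) does not contain 159.68.134.23
  159.68.140.0/22 (159.68.140.0 - 159.68.143.255) does not contain 159.68.134.23
Longest matching prefix is /21 -> interface Vlan30.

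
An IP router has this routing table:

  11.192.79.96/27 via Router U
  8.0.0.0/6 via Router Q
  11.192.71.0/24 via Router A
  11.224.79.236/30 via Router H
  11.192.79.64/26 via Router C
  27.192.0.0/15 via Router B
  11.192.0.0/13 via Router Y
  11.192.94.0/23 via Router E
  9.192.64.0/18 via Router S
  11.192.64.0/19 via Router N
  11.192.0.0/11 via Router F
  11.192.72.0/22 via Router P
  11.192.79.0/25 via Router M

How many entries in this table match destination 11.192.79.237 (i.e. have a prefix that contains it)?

Prefixes containing 11.192.79.237:
  8.0.0.0/6 (8.0.0.0 - 11.255.255.255)
  11.192.0.0/11 (11.192.0.0 - 11.223.255.255)
  11.192.0.0/13 (11.192.0.0 - 11.199.255.255)
  11.192.64.0/19 (11.192.64.0 - 11.192.95.255)
Total matching entries: 4.

4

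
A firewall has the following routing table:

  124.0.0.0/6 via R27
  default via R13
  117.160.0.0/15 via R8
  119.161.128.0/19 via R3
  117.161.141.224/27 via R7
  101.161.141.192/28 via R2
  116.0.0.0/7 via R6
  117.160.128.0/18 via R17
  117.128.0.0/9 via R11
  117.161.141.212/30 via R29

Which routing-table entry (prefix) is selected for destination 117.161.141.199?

117.160.0.0/15

Entries matching 117.161.141.199:
  0.0.0.0/0 (default, matches everything)
  116.0.0.0/7 (116.0.0.0 - 117.255.255.255)
  117.128.0.0/9 (117.128.0.0 - 117.255.255.255)
  117.160.0.0/15 (117.160.0.0 - 117.161.255.255)
Most specific is 117.160.0.0/15.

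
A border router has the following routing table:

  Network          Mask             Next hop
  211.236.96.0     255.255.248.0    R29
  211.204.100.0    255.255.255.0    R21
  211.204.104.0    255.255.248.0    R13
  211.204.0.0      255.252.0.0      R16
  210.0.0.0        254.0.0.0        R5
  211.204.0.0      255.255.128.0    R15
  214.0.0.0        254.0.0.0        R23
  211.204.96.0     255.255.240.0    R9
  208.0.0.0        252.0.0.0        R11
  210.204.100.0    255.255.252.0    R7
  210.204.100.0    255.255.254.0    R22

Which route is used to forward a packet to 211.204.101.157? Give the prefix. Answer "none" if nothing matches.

211.204.96.0/20

Entries matching 211.204.101.157:
  208.0.0.0/6 (208.0.0.0 - 211.255.255.255)
  210.0.0.0/7 (210.0.0.0 - 211.255.255.255)
  211.204.0.0/14 (211.204.0.0 - 211.207.255.255)
  211.204.0.0/17 (211.204.0.0 - 211.204.127.255)
  211.204.96.0/20 (211.204.96.0 - 211.204.111.255)
Most specific is 211.204.96.0/20.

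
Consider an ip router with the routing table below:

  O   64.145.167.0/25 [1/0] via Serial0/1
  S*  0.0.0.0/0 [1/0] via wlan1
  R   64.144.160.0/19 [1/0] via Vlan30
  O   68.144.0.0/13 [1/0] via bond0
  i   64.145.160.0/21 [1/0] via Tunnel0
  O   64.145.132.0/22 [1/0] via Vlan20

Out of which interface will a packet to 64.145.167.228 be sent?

Tunnel0

Routes whose prefix contains 64.145.167.228:
  0.0.0.0/0 (default, matches everything) -> wlan1
  64.145.160.0/21 (64.145.160.0 - 64.145.167.255) -> Tunnel0
More-specific entries that do NOT match:
  64.145.167.0/25 (64.145.167.0 - 64.145.167.127) does not contain 64.145.167.228
  64.145.132.0/22 (64.145.132.0 - 64.145.135.255) does not contain 64.145.167.228
Longest matching prefix is /21 -> interface Tunnel0.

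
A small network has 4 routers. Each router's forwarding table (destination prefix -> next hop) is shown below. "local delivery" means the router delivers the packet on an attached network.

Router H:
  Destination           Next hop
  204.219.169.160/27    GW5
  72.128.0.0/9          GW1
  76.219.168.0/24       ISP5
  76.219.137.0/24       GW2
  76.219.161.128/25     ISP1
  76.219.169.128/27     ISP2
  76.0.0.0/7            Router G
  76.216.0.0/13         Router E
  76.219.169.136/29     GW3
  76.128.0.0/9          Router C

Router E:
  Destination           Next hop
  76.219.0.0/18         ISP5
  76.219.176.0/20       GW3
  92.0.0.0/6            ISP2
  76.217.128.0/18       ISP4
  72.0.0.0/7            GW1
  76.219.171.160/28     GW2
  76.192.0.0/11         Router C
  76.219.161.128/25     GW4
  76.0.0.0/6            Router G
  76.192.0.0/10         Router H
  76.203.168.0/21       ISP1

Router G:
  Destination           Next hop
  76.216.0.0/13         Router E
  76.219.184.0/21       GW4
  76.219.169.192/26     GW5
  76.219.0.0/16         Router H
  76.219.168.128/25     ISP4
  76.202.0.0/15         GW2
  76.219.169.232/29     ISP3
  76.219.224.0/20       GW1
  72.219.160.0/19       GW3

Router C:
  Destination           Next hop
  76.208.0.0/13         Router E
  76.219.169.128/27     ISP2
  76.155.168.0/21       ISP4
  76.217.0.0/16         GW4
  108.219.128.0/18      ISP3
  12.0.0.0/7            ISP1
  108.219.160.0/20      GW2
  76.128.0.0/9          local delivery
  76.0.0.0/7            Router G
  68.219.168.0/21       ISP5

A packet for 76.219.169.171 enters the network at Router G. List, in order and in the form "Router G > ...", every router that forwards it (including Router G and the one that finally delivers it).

At Router G: longest match for 76.219.169.171 is 76.219.0.0/16 -> Router H
At Router H: longest match for 76.219.169.171 is 76.216.0.0/13 -> Router E
At Router E: longest match for 76.219.169.171 is 76.192.0.0/11 -> Router C
At Router C: longest match for 76.219.169.171 is 76.128.0.0/9 -> local delivery

Router G > Router H > Router E > Router C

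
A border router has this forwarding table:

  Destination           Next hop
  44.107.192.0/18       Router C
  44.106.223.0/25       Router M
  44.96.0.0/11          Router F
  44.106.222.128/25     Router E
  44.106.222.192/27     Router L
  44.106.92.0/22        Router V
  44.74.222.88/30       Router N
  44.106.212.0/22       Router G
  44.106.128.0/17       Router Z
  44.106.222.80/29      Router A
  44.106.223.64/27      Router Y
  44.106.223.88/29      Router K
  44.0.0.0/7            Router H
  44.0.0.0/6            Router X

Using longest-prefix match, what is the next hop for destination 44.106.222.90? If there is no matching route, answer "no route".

Router Z

Routes whose prefix contains 44.106.222.90:
  44.0.0.0/6 (44.0.0.0 - 47.255.255.255) -> Router X
  44.0.0.0/7 (44.0.0.0 - 45.255.255.255) -> Router H
  44.96.0.0/11 (44.96.0.0 - 44.127.255.255) -> Router F
  44.106.128.0/17 (44.106.128.0 - 44.106.255.255) -> Router Z
More-specific entries that do NOT match:
  44.74.222.88/30 (44.74.222.88 - 44.74.222.91) does not contain 44.106.222.90
  44.106.222.80/29 (44.106.222.80 - 44.106.222.87) does not contain 44.106.222.90
  44.106.223.88/29 (44.106.223.88 - 44.106.223.95) does not contain 44.106.222.90
  44.106.222.192/27 (44.106.222.192 - 44.106.222.223) does not contain 44.106.222.90
  44.106.223.64/27 (44.106.223.64 - 44.106.223.95) does not contain 44.106.222.90
  44.106.223.0/25 (44.106.223.0 - 44.106.223.127) does not contain 44.106.222.90
  44.106.222.128/25 (44.106.222.128 - 44.106.222.255) does not contain 44.106.222.90
  44.106.92.0/22 (44.106.92.0 - 44.106.95.255) does not contain 44.106.222.90
  44.106.212.0/22 (44.106.212.0 - 44.106.215.255) does not contain 44.106.222.90
  44.107.192.0/18 (44.107.192.0 - 44.107.255.255) does not contain 44.106.222.90
Longest matching prefix is /17 -> next hop Router Z.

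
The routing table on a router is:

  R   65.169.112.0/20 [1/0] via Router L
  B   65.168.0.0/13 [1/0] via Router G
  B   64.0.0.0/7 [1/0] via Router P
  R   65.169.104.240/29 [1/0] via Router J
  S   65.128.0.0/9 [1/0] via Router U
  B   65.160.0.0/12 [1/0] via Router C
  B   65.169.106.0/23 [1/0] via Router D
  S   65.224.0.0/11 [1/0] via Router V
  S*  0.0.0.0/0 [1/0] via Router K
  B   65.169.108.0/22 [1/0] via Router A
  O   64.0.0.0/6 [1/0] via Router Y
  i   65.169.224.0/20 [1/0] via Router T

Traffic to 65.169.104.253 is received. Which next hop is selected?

Router G

Routes whose prefix contains 65.169.104.253:
  0.0.0.0/0 (default, matches everything) -> Router K
  64.0.0.0/6 (64.0.0.0 - 67.255.255.255) -> Router Y
  64.0.0.0/7 (64.0.0.0 - 65.255.255.255) -> Router P
  65.128.0.0/9 (65.128.0.0 - 65.255.255.255) -> Router U
  65.160.0.0/12 (65.160.0.0 - 65.175.255.255) -> Router C
  65.168.0.0/13 (65.168.0.0 - 65.175.255.255) -> Router G
More-specific entries that do NOT match:
  65.169.104.240/29 (65.169.104.240 - 65.169.104.247) does not contain 65.169.104.253
  65.169.106.0/23 (65.169.106.0 - 65.169.107.255) does not contain 65.169.104.253
  65.169.108.0/22 (65.169.108.0 - 65.169.111.255) does not contain 65.169.104.253
  65.169.112.0/20 (65.169.112.0 - 65.169.127.255) does not contain 65.169.104.253
  65.169.224.0/20 (65.169.224.0 - 65.169.239.255) does not contain 65.169.104.253
Longest matching prefix is /13 -> next hop Router G.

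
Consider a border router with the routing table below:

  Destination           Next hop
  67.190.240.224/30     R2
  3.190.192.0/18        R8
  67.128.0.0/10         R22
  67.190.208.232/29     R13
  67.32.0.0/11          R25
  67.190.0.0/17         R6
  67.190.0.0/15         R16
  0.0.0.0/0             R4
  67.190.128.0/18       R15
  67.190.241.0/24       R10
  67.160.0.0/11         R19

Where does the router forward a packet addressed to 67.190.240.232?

Routes whose prefix contains 67.190.240.232:
  0.0.0.0/0 (default, matches everything) -> R4
  67.128.0.0/10 (67.128.0.0 - 67.191.255.255) -> R22
  67.160.0.0/11 (67.160.0.0 - 67.191.255.255) -> R19
  67.190.0.0/15 (67.190.0.0 - 67.191.255.255) -> R16
More-specific entries that do NOT match:
  67.190.240.224/30 (67.190.240.224 - 67.190.240.227) does not contain 67.190.240.232
  67.190.208.232/29 (67.190.208.232 - 67.190.208.239) does not contain 67.190.240.232
  67.190.241.0/24 (67.190.241.0 - 67.190.241.255) does not contain 67.190.240.232
  3.190.192.0/18 (3.190.192.0 - 3.190.255.255) does not contain 67.190.240.232
  67.190.128.0/18 (67.190.128.0 - 67.190.191.255) does not contain 67.190.240.232
  67.190.0.0/17 (67.190.0.0 - 67.190.127.255) does not contain 67.190.240.232
Longest matching prefix is /15 -> next hop R16.

R16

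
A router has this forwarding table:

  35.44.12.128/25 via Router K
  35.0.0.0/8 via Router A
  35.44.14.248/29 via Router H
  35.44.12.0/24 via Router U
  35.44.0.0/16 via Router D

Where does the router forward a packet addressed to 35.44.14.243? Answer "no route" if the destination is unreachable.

Routes whose prefix contains 35.44.14.243:
  35.0.0.0/8 (35.0.0.0 - 35.255.255.255) -> Router A
  35.44.0.0/16 (35.44.0.0 - 35.44.255.255) -> Router D
More-specific entries that do NOT match:
  35.44.14.248/29 (35.44.14.248 - 35.44.14.255) does not contain 35.44.14.243
  35.44.12.128/25 (35.44.12.128 - 35.44.12.255) does not contain 35.44.14.243
  35.44.12.0/24 (35.44.12.0 - 35.44.12.255) does not contain 35.44.14.243
Longest matching prefix is /16 -> next hop Router D.

Router D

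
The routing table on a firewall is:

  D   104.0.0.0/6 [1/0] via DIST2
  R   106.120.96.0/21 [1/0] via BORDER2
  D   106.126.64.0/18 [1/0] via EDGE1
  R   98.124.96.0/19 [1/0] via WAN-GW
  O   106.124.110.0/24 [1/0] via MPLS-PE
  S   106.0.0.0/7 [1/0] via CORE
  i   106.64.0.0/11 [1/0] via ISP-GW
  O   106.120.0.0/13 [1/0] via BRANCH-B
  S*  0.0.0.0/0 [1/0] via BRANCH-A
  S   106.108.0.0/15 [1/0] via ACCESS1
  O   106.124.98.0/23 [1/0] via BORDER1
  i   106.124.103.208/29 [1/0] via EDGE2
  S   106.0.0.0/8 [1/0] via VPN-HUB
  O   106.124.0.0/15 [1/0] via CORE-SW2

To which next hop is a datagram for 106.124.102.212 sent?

CORE-SW2

Routes whose prefix contains 106.124.102.212:
  0.0.0.0/0 (default, matches everything) -> BRANCH-A
  104.0.0.0/6 (104.0.0.0 - 107.255.255.255) -> DIST2
  106.0.0.0/7 (106.0.0.0 - 107.255.255.255) -> CORE
  106.0.0.0/8 (106.0.0.0 - 106.255.255.255) -> VPN-HUB
  106.120.0.0/13 (106.120.0.0 - 106.127.255.255) -> BRANCH-B
  106.124.0.0/15 (106.124.0.0 - 106.125.255.255) -> CORE-SW2
More-specific entries that do NOT match:
  106.124.103.208/29 (106.124.103.208 - 106.124.103.215) does not contain 106.124.102.212
  106.124.110.0/24 (106.124.110.0 - 106.124.110.255) does not contain 106.124.102.212
  106.124.98.0/23 (106.124.98.0 - 106.124.99.255) does not contain 106.124.102.212
  106.120.96.0/21 (106.120.96.0 - 106.120.103.255) does not contain 106.124.102.212
  98.124.96.0/19 (98.124.96.0 - 98.124.127.255) does not contain 106.124.102.212
  106.126.64.0/18 (106.126.64.0 - 106.126.127.255) does not contain 106.124.102.212
Longest matching prefix is /15 -> next hop CORE-SW2.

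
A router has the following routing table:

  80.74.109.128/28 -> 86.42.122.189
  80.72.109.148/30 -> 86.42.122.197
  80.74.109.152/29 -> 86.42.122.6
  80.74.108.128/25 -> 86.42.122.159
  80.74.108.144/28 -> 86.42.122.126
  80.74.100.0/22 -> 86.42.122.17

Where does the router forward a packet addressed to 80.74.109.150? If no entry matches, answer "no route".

No entry's prefix contains 80.74.109.150; there is no default route.

no route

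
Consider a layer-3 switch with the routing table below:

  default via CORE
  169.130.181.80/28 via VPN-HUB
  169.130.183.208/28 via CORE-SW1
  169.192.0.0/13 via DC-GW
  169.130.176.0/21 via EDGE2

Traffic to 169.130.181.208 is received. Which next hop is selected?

EDGE2

Routes whose prefix contains 169.130.181.208:
  0.0.0.0/0 (default, matches everything) -> CORE
  169.130.176.0/21 (169.130.176.0 - 169.130.183.255) -> EDGE2
More-specific entries that do NOT match:
  169.130.181.80/28 (169.130.181.80 - 169.130.181.95) does not contain 169.130.181.208
  169.130.183.208/28 (169.130.183.208 - 169.130.183.223) does not contain 169.130.181.208
Longest matching prefix is /21 -> next hop EDGE2.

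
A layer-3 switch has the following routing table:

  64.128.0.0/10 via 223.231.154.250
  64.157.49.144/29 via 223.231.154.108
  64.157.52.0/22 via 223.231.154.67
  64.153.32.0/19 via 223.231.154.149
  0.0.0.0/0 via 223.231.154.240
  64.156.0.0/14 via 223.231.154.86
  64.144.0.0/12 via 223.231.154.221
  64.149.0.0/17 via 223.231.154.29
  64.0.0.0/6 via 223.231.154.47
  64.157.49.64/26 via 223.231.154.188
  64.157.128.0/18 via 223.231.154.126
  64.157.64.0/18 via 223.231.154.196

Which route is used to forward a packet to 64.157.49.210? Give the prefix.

Entries matching 64.157.49.210:
  0.0.0.0/0 (default, matches everything)
  64.0.0.0/6 (64.0.0.0 - 67.255.255.255)
  64.128.0.0/10 (64.128.0.0 - 64.191.255.255)
  64.144.0.0/12 (64.144.0.0 - 64.159.255.255)
  64.156.0.0/14 (64.156.0.0 - 64.159.255.255)
Most specific is 64.156.0.0/14.

64.156.0.0/14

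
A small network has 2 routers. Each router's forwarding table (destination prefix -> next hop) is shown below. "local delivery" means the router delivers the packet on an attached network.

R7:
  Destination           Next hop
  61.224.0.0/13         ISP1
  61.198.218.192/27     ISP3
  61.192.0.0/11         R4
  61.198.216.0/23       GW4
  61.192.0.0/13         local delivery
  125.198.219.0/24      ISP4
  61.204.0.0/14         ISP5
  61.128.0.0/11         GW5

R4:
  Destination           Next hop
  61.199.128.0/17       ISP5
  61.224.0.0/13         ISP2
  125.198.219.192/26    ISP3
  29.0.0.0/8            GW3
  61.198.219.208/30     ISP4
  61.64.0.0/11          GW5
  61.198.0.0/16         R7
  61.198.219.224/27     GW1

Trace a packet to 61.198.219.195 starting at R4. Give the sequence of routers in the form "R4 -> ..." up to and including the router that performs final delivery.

R4 -> R7

At R4: longest match for 61.198.219.195 is 61.198.0.0/16 -> R7
At R7: longest match for 61.198.219.195 is 61.192.0.0/13 -> local delivery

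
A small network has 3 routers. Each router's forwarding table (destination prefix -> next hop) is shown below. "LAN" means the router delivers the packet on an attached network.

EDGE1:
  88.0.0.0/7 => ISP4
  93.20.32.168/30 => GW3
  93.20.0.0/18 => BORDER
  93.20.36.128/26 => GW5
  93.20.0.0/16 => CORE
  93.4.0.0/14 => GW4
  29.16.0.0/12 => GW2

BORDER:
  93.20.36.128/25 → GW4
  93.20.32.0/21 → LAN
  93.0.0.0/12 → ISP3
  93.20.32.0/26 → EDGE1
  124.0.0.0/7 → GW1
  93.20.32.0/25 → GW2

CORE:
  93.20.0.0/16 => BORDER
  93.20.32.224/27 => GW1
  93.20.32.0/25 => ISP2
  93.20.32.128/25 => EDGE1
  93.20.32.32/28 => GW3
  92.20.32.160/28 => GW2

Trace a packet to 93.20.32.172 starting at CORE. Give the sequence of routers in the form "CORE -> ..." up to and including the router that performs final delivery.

At CORE: longest match for 93.20.32.172 is 93.20.32.128/25 -> EDGE1
At EDGE1: longest match for 93.20.32.172 is 93.20.0.0/18 -> BORDER
At BORDER: longest match for 93.20.32.172 is 93.20.32.0/21 -> LAN

CORE -> EDGE1 -> BORDER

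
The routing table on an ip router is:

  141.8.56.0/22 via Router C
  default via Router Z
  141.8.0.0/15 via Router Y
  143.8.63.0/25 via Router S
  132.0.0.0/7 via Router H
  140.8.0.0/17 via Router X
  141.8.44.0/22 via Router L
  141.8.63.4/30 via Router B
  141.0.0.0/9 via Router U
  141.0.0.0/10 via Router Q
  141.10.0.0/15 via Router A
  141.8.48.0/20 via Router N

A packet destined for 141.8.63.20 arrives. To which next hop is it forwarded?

Router N

Routes whose prefix contains 141.8.63.20:
  0.0.0.0/0 (default, matches everything) -> Router Z
  141.0.0.0/9 (141.0.0.0 - 141.127.255.255) -> Router U
  141.0.0.0/10 (141.0.0.0 - 141.63.255.255) -> Router Q
  141.8.0.0/15 (141.8.0.0 - 141.9.255.255) -> Router Y
  141.8.48.0/20 (141.8.48.0 - 141.8.63.255) -> Router N
More-specific entries that do NOT match:
  141.8.63.4/30 (141.8.63.4 - 141.8.63.7) does not contain 141.8.63.20
  143.8.63.0/25 (143.8.63.0 - 143.8.63.127) does not contain 141.8.63.20
  141.8.56.0/22 (141.8.56.0 - 141.8.59.255) does not contain 141.8.63.20
  141.8.44.0/22 (141.8.44.0 - 141.8.47.255) does not contain 141.8.63.20
Longest matching prefix is /20 -> next hop Router N.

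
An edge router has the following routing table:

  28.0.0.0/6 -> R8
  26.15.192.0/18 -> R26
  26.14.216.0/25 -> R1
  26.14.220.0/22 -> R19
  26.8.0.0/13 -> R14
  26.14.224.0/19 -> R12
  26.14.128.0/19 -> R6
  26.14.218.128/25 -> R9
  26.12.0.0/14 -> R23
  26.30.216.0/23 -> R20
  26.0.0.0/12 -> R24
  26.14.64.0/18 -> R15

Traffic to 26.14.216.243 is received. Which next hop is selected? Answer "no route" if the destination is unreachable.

Routes whose prefix contains 26.14.216.243:
  26.0.0.0/12 (26.0.0.0 - 26.15.255.255) -> R24
  26.8.0.0/13 (26.8.0.0 - 26.15.255.255) -> R14
  26.12.0.0/14 (26.12.0.0 - 26.15.255.255) -> R23
More-specific entries that do NOT match:
  26.14.216.0/25 (26.14.216.0 - 26.14.216.127) does not contain 26.14.216.243
  26.14.218.128/25 (26.14.218.128 - 26.14.218.255) does not contain 26.14.216.243
  26.30.216.0/23 (26.30.216.0 - 26.30.217.255) does not contain 26.14.216.243
  26.14.220.0/22 (26.14.220.0 - 26.14.223.255) does not contain 26.14.216.243
  26.14.224.0/19 (26.14.224.0 - 26.14.255.255) does not contain 26.14.216.243
  26.14.128.0/19 (26.14.128.0 - 26.14.159.255) does not contain 26.14.216.243
  26.15.192.0/18 (26.15.192.0 - 26.15.255.255) does not contain 26.14.216.243
  26.14.64.0/18 (26.14.64.0 - 26.14.127.255) does not contain 26.14.216.243
Longest matching prefix is /14 -> next hop R23.

R23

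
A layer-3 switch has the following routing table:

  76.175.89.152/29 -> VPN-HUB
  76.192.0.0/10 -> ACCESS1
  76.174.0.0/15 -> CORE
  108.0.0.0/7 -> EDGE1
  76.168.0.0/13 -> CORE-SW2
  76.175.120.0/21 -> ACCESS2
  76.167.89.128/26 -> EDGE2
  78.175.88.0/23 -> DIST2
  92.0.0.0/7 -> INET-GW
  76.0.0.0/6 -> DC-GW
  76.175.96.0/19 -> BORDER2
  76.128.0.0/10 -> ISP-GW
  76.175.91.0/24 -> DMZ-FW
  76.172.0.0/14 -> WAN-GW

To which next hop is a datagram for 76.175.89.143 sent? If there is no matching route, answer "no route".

CORE

Routes whose prefix contains 76.175.89.143:
  76.0.0.0/6 (76.0.0.0 - 79.255.255.255) -> DC-GW
  76.128.0.0/10 (76.128.0.0 - 76.191.255.255) -> ISP-GW
  76.168.0.0/13 (76.168.0.0 - 76.175.255.255) -> CORE-SW2
  76.172.0.0/14 (76.172.0.0 - 76.175.255.255) -> WAN-GW
  76.174.0.0/15 (76.174.0.0 - 76.175.255.255) -> CORE
More-specific entries that do NOT match:
  76.175.89.152/29 (76.175.89.152 - 76.175.89.159) does not contain 76.175.89.143
  76.167.89.128/26 (76.167.89.128 - 76.167.89.191) does not contain 76.175.89.143
  76.175.91.0/24 (76.175.91.0 - 76.175.91.255) does not contain 76.175.89.143
  78.175.88.0/23 (78.175.88.0 - 78.175.89.255) does not contain 76.175.89.143
  76.175.120.0/21 (76.175.120.0 - 76.175.127.255) does not contain 76.175.89.143
  76.175.96.0/19 (76.175.96.0 - 76.175.127.255) does not contain 76.175.89.143
Longest matching prefix is /15 -> next hop CORE.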